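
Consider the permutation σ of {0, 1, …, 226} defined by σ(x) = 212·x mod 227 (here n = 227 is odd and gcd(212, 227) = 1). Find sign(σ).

+1

Trace 219: π^k(219) = [219, 120, 16, 214, 195, 26, 64] for k=0..6.
The orbit structure of x ↦ 212x mod 227: 3 orbits of sizes [113, 113, 1].
Σ(ℓ_i−1) = 227−3 = 224; sign = (−1)^224 = +1.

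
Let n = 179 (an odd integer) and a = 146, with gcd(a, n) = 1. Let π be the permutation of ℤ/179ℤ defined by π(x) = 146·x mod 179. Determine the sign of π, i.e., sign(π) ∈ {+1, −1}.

Trace 76: π^k(76) = [76, 177, 66, 149, 95, 87, 172] for k=0..6.
The orbit structure of x ↦ 146x mod 179: 3 orbits of sizes [89, 89, 1].
179 − 3 = 176 transpositions; sign(π) = (−1)^176 = +1.

+1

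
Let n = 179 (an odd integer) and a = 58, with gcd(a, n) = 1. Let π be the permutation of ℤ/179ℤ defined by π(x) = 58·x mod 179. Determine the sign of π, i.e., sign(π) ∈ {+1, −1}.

Start at x=15: 15 → 154 → 161 → 30 → 129 → 143 → 60 → … (one orbit).
π_58 has 2 disjoint cycles with lengths [178, 1] on {0,…,178}.
sign(π) = (−1)^{n − #cycles} = (−1)^{179−2} = (−1)^177 = -1.
The Jacobi symbol (58|179) = -1 (Zolotarev) agrees.

-1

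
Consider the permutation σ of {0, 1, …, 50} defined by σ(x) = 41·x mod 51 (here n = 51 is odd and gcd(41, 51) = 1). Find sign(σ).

Start at x=49: 49 → 20 → 4 → 11 → 43 → 29 → 16 → … (one orbit).
π_41 has 5 disjoint cycles with lengths [16, 16, 16, 2, 1] on {0,…,50}.
sign(π) = (−1)^{n − #cycles} = (−1)^{51−5} = (−1)^46 = +1.
The Jacobi symbol (41|51) = +1 (Zolotarev) agrees.

+1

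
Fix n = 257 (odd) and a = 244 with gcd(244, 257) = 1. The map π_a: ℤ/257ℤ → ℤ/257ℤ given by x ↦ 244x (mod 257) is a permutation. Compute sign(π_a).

Start at x=195: 195 → 35 → 59 → 4 → 205 → 162 → 207 → … (one orbit).
Decompose π into cycles: lengths [128, 128, 1] (3 cycles, including the fixed point 0).
sign(π) = (−1)^{n − #cycles} = (−1)^{257−3} = (−1)^254 = +1.
Via Zolotarev, sign(π_{244}) = (244|257) = +1.

+1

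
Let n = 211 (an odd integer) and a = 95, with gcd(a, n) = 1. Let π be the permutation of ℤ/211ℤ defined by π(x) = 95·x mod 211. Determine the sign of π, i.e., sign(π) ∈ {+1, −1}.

+1

Orbit of 161 under x↦95x: [161, 103, 79, 120, 6, 148, 134]… (length divides ord_211(95)).
Cycle lengths of π_95 on ℤ/211ℤ: [105, 105, 1]; 3 cycles in total.
211 − 3 = 208 transpositions; sign(π) = (−1)^208 = +1.
(95|211)_J = +1 (Zolotarev's lemma cross-check).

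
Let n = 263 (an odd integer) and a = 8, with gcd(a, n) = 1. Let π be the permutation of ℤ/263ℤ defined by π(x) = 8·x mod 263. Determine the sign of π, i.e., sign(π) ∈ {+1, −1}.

+1

Trace 83: π^k(83) = [83, 138, 52, 153, 172, 61, 225] for k=0..6.
The orbit structure of x ↦ 8x mod 263: 3 orbits of sizes [131, 131, 1].
263 − 3 = 260 transpositions; sign(π) = (−1)^260 = +1.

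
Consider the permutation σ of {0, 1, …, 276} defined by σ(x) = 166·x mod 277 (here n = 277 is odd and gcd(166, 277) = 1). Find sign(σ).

Trace 140: π^k(140) = [140, 249, 61, 154, 80, 261, 114] for k=0..6.
The orbit structure of x ↦ 166x mod 277: 2 orbits of sizes [276, 1].
Σ(ℓ_i−1) = 277−2 = 275; sign = (−1)^275 = -1.
Via Zolotarev, sign(π_{166}) = (166|277) = -1.

-1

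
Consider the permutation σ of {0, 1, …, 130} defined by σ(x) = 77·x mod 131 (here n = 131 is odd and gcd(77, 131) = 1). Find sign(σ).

+1

Trace 101: π^k(101) = [101, 48, 28, 60, 35, 75, 11] for k=0..6.
Cycle type of π: 65×2 + 1; total 3 cycles.
Σ(ℓ_i−1) = 131−3 = 128; sign = (−1)^128 = +1.
Check: (77/131) = +1 by Zolotarev.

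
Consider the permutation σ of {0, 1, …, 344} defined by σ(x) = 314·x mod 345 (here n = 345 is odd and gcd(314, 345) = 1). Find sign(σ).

+1

Orbit of 329 under x↦314x: [329, 151, 149, 211, 14, 256, 344]… (length divides ord_345(314)).
π_314 has 23 disjoint cycles with lengths [22, 22, 22, 22, 22, 22, 22, 22, 22, 22, 22, 22, 22, 22, 22, 2, 2, 2, 2, 2, 2, 2, 1] on {0,…,344}.
With 23 cycles on 345 points, sign = (−1)^{345−23} = +1.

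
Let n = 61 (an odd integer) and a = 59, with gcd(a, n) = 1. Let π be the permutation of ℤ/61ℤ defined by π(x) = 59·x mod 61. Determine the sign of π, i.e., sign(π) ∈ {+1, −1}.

Orbit of 33 under x↦59x: [33, 56, 10, 41, 40, 42, 38]… (length divides ord_61(59)).
Decompose π into cycles: lengths [60, 1] (2 cycles, including the fixed point 0).
sign(π) = (−1)^{n − #cycles} = (−1)^{61−2} = (−1)^59 = -1.
Check: (59/61) = -1 by Zolotarev.

-1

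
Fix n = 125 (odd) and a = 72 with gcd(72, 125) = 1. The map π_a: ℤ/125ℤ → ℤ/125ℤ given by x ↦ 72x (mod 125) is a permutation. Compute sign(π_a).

-1

Orbit of 23 under x↦72x: [23, 31, 107, 79, 63, 36, 92]… (length divides ord_125(72)).
4 cycles of lengths [100, 20, 4, 1].
With 4 cycles on 125 points, sign = (−1)^{125−4} = -1.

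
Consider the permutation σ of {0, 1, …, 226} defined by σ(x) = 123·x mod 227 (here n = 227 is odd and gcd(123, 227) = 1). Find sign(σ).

-1

Start at x=23: 23 → 105 → 203 → 226 → 104 → 80 → 79 → … (one orbit).
2 cycles of lengths [226, 1].
227 − 2 = 225 transpositions; sign(π) = (−1)^225 = -1.
Zolotarev: (123|227) = -1, matching the cycle-count sign.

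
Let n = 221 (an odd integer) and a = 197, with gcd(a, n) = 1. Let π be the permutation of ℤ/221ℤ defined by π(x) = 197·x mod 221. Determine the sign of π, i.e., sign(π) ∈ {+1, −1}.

Trace 57: π^k(57) = [57, 179, 124, 118, 41, 121, 190] for k=0..6.
π_197 has 7 disjoint cycles with lengths [48, 48, 48, 48, 16, 12, 1] on {0,…,220}.
7 cycles on 221: each ℓ→(−1)^(ℓ−1), product (−1)^214 = +1.

+1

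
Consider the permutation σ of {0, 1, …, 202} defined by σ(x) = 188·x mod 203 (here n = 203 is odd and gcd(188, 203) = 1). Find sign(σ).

Orbit of 92 under x↦188x: [92, 41, 197, 90, 71, 153, 141]… (length divides ord_203(188)).
The orbit structure of x ↦ 188x mod 203: 11 orbits of sizes [28, 28, 28, 28, 28, 28, 28, 2, 2, 2, 1].
n − c = 203 − 11 = 192; sign = (−1)^192 = +1.

+1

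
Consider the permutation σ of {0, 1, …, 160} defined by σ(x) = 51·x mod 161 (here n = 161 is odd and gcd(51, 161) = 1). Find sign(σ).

Start at x=2: 2 → 102 → 50 → 135 → 123 → 155 → 16 → … (one orbit).
Cycle lengths of π_51 on ℤ/161ℤ: [66, 66, 22, 3, 3, 1]; 6 cycles in total.
n − c = 161 − 6 = 155; sign = (−1)^155 = -1.
Check: (51/161) = -1 by Zolotarev.

-1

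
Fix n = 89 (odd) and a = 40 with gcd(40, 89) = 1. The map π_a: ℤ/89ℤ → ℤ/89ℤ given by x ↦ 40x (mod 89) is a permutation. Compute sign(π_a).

Orbit of 85 under x↦40x: [85, 18, 8, 53, 73, 72, 32]… (length divides ord_89(40)).
Cycle type of π: 44×2 + 1; total 3 cycles.
n − c = 89 − 3 = 86; sign = (−1)^86 = +1.

+1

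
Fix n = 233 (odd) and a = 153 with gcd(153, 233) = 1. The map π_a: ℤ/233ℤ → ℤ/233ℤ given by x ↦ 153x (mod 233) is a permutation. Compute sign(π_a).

Orbit of 131 under x↦153x: [131, 5, 66, 79, 204, 223, 101]… (length divides ord_233(153)).
Decompose π into cycles: lengths [232, 1] (2 cycles, including the fixed point 0).
n − c = 233 − 2 = 231; sign = (−1)^231 = -1.
The Jacobi symbol (153|233) = -1 (Zolotarev) agrees.

-1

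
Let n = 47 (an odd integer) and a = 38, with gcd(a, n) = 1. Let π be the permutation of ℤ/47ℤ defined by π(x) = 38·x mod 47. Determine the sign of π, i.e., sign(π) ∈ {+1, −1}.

-1

Orbit of 1 under x↦38x: [1, 38, 34, 23, 28, 30, 12]… (length divides ord_47(38)).
Cycle type of π: 46 + 1; total 2 cycles.
2 cycles on 47: each ℓ→(−1)^(ℓ−1), product (−1)^45 = -1.
The Jacobi symbol (38|47) = -1 (Zolotarev) agrees.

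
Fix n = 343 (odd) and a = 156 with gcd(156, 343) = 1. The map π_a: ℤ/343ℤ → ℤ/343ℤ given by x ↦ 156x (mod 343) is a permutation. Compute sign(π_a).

Orbit of 277 under x↦156x: [277, 337, 93, 102, 134, 324, 123]… (length divides ord_343(156)).
The orbit structure of x ↦ 156x mod 343: 7 orbits of sizes [147, 147, 21, 21, 3, 3, 1].
With 7 cycles on 343 points, sign = (−1)^{343−7} = +1.

+1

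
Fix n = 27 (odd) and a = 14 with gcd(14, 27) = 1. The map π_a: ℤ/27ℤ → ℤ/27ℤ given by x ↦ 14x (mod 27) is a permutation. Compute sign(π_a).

-1

Start at x=17: 17 → 22 → 11 → 19 → 23 → 25 → 26 → … (one orbit).
Decompose π into cycles: lengths [18, 6, 2, 1] (4 cycles, including the fixed point 0).
sign(π) = (−1)^{n − #cycles} = (−1)^{27−4} = (−1)^23 = -1.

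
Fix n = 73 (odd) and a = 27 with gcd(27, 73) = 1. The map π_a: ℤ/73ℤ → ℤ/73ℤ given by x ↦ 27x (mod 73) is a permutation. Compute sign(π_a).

+1

Trace 46: π^k(46) = [46, 1, 27, 72] for k=0..3.
The orbit structure of x ↦ 27x mod 73: 19 orbits of sizes [4, 4, 4, 4, 4, 4, 4, 4, 4, 4, 4, 4, 4, 4, 4, 4, 4, 4, 1].
sign(π) = (−1)^{n − #cycles} = (−1)^{73−19} = (−1)^54 = +1.
Via Zolotarev, sign(π_{27}) = (27|73) = +1.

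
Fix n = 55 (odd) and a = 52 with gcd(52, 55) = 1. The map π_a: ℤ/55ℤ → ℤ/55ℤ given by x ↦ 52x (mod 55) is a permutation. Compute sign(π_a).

+1

Orbit of 16 under x↦52x: [16, 7, 34, 8, 31, 17, 4]… (length divides ord_55(52)).
The orbit structure of x ↦ 52x mod 55: 5 orbits of sizes [20, 20, 10, 4, 1].
n − c = 55 − 5 = 50; sign = (−1)^50 = +1.
The Jacobi symbol (52|55) = +1 (Zolotarev) agrees.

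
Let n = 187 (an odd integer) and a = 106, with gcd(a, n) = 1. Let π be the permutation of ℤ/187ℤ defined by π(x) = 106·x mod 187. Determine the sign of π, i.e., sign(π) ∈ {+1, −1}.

-1

Start at x=106: 106 → 16 → 13 → 69 → 21 → 169 → 149 → … (one orbit).
The orbit structure of x ↦ 106x mod 187: 14 orbits of sizes [20, 20, 20, 20, 20, 20, 20, 20, 10, 4, 4, 4, 4, 1].
Σ(ℓ_i−1) = 187−14 = 173; sign = (−1)^173 = -1.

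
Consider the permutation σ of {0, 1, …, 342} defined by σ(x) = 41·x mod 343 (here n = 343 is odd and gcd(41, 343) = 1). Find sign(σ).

-1

Orbit of 260 under x↦41x: [260, 27, 78, 111, 92, 342, 302]… (length divides ord_343(41)).
π_41 has 10 disjoint cycles with lengths [98, 98, 98, 14, 14, 14, 2, 2, 2, 1] on {0,…,342}.
343 − 10 = 333 transpositions; sign(π) = (−1)^333 = -1.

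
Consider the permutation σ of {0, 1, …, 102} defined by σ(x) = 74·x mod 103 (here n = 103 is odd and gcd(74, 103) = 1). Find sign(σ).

-1

Start at x=75: 75 → 91 → 39 → 2 → 45 → 34 → 44 → … (one orbit).
Cycle lengths of π_74 on ℤ/103ℤ: [102, 1]; 2 cycles in total.
Σ(ℓ_i−1) = 103−2 = 101; sign = (−1)^101 = -1.
(74|103)_J = -1 (Zolotarev's lemma cross-check).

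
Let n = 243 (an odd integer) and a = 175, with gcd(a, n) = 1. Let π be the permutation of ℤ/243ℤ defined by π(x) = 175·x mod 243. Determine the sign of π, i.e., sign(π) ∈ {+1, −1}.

+1

Trace 94: π^k(94) = [94, 169, 172, 211, 232, 19, 166] for k=0..6.
Cycle type of π: 81×2 + 27×2 + 9×2 + 3×2 + 1×3; total 11 cycles.
With 11 cycles on 243 points, sign = (−1)^{243−11} = +1.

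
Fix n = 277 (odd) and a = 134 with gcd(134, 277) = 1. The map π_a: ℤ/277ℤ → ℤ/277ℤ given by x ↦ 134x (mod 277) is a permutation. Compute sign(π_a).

Start at x=67: 67 → 114 → 41 → 231 → 207 → 38 → 106 → … (one orbit).
π_134 has 2 disjoint cycles with lengths [276, 1] on {0,…,276}.
n − c = 277 − 2 = 275; sign = (−1)^275 = -1.
(134|277)_J = -1 (Zolotarev's lemma cross-check).

-1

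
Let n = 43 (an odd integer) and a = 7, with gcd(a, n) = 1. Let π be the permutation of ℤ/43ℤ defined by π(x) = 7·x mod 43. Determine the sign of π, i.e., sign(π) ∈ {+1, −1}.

Trace 6: π^k(6) = [6, 42, 36, 37, 1, 7] for k=0..5.
The orbit structure of x ↦ 7x mod 43: 8 orbits of sizes [6, 6, 6, 6, 6, 6, 6, 1].
n − c = 43 − 8 = 35; sign = (−1)^35 = -1.
Zolotarev: (7|43) = -1, matching the cycle-count sign.

-1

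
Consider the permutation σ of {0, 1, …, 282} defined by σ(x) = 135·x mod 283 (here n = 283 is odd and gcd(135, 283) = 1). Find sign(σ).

+1

Start at x=28: 28 → 101 → 51 → 93 → 103 → 38 → 36 → … (one orbit).
The orbit structure of x ↦ 135x mod 283: 3 orbits of sizes [141, 141, 1].
sign(π) = (−1)^{n − #cycles} = (−1)^{283−3} = (−1)^280 = +1.
(135|283)_J = +1 (Zolotarev's lemma cross-check).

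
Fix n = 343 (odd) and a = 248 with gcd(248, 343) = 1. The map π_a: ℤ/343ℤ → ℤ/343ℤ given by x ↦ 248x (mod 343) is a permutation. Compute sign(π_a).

Start at x=87: 87 → 310 → 48 → 242 → 334 → 169 → 66 → … (one orbit).
4 cycles of lengths [294, 42, 6, 1].
343 − 4 = 339 transpositions; sign(π) = (−1)^339 = -1.

-1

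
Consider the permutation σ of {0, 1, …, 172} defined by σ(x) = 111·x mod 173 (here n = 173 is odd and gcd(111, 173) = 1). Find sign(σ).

-1

Orbit of 102 under x↦111x: [102, 77, 70, 158, 65, 122, 48]… (length divides ord_173(111)).
Decompose π into cycles: lengths [172, 1] (2 cycles, including the fixed point 0).
sign(π) = (−1)^{n − #cycles} = (−1)^{173−2} = (−1)^171 = -1.
Check: (111/173) = -1 by Zolotarev.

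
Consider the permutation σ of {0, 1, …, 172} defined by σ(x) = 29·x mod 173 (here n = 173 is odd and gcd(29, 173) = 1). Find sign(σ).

+1

Orbit of 158 under x↦29x: [158, 84, 14, 60, 10, 117, 106]… (length divides ord_173(29)).
Decompose π into cycles: lengths [43, 43, 43, 43, 1] (5 cycles, including the fixed point 0).
n − c = 173 − 5 = 168; sign = (−1)^168 = +1.
The Jacobi symbol (29|173) = +1 (Zolotarev) agrees.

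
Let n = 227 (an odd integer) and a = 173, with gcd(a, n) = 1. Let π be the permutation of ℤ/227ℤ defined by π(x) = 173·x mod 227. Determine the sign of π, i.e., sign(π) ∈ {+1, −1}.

+1

Trace 133: π^k(133) = [133, 82, 112, 81, 166, 116, 92] for k=0..6.
Cycle type of π: 113×2 + 1; total 3 cycles.
n − c = 227 − 3 = 224; sign = (−1)^224 = +1.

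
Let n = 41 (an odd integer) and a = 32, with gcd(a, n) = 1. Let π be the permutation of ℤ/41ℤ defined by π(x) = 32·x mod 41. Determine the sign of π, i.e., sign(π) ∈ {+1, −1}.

+1

Trace 9: π^k(9) = [9, 1, 32, 40] for k=0..3.
Decompose π into cycles: lengths [4, 4, 4, 4, 4, 4, 4, 4, 4, 4, 1] (11 cycles, including the fixed point 0).
sign(π) = (−1)^{n − #cycles} = (−1)^{41−11} = (−1)^30 = +1.
(32|41)_J = +1 (Zolotarev's lemma cross-check).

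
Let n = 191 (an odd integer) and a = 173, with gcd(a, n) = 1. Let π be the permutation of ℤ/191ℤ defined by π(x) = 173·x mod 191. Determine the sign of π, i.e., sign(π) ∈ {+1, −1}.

-1

Orbit of 16 under x↦173x: [16, 94, 27, 87, 153, 111, 103]… (length divides ord_191(173)).
Decompose π into cycles: lengths [190, 1] (2 cycles, including the fixed point 0).
n − c = 191 − 2 = 189; sign = (−1)^189 = -1.
Check: (173/191) = -1 by Zolotarev.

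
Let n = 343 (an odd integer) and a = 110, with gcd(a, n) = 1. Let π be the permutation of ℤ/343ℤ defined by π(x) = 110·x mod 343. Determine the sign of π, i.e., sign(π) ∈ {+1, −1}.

-1

Trace 97: π^k(97) = [97, 37, 297, 85, 89, 186, 223] for k=0..6.
Decompose π into cycles: lengths [294, 42, 6, 1] (4 cycles, including the fixed point 0).
4 cycles on 343: each ℓ→(−1)^(ℓ−1), product (−1)^339 = -1.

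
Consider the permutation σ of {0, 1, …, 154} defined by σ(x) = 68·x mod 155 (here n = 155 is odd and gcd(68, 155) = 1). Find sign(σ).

+1

Trace 149: π^k(149) = [149, 57, 1, 68, 129, 92, 56] for k=0..6.
The orbit structure of x ↦ 68x mod 155: 17 orbits of sizes [12, 12, 12, 12, 12, 12, 12, 12, 12, 12, 6, 6, 6, 6, 6, 4, 1].
Σ(ℓ_i−1) = 155−17 = 138; sign = (−1)^138 = +1.
(68|155)_J = +1 (Zolotarev's lemma cross-check).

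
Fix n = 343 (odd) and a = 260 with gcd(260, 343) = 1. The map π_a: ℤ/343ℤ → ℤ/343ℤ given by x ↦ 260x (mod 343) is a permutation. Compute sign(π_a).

+1

Orbit of 225 under x↦260x: [225, 190, 8, 22, 232, 295, 211]… (length divides ord_343(260)).
Cycle lengths of π_260 on ℤ/343ℤ: [49, 49, 49, 49, 49, 49, 7, 7, 7, 7, 7, 7, 1, 1, 1, 1, 1, 1, 1]; 19 cycles in total.
Σ(ℓ_i−1) = 343−19 = 324; sign = (−1)^324 = +1.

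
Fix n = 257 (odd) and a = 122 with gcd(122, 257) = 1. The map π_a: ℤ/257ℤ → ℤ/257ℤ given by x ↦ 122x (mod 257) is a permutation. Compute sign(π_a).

+1

Start at x=98: 98 → 134 → 157 → 136 → 144 → 92 → 173 → … (one orbit).
Cycle type of π: 128×2 + 1; total 3 cycles.
sign(π) = (−1)^{n − #cycles} = (−1)^{257−3} = (−1)^254 = +1.
Check: (122/257) = +1 by Zolotarev.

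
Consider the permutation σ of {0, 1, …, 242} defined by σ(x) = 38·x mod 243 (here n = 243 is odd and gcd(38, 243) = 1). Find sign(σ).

Trace 134: π^k(134) = [134, 232, 68, 154, 20, 31, 206] for k=0..6.
Cycle lengths of π_38 on ℤ/243ℤ: [162, 54, 18, 6, 2, 1]; 6 cycles in total.
6 cycles on 243: each ℓ→(−1)^(ℓ−1), product (−1)^237 = -1.
Zolotarev: (38|243) = -1, matching the cycle-count sign.

-1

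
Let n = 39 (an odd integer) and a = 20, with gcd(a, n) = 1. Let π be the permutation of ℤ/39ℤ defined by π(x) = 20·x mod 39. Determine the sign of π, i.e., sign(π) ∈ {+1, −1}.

Trace 4: π^k(4) = [4, 2, 1, 20, 10, 5, 22] for k=0..6.
Cycle lengths of π_20 on ℤ/39ℤ: [12, 12, 12, 2, 1]; 5 cycles in total.
5 cycles on 39: each ℓ→(−1)^(ℓ−1), product (−1)^34 = +1.
Zolotarev: (20|39) = +1, matching the cycle-count sign.

+1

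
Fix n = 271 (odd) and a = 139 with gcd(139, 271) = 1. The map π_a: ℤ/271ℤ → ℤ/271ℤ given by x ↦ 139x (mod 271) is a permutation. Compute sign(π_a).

+1

Orbit of 57 under x↦139x: [57, 64, 224, 242, 34, 119, 10]… (length divides ord_271(139)).
π_139 has 7 disjoint cycles with lengths [45, 45, 45, 45, 45, 45, 1] on {0,…,270}.
sign(π) = (−1)^{n − #cycles} = (−1)^{271−7} = (−1)^264 = +1.
Zolotarev: (139|271) = +1, matching the cycle-count sign.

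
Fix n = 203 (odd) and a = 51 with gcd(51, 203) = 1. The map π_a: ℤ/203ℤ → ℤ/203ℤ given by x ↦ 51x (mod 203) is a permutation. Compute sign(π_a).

Orbit of 197 under x↦51x: [197, 100, 25, 57, 65, 67, 169]… (length divides ord_203(51)).
Cycle lengths of π_51 on ℤ/203ℤ: [42, 42, 42, 42, 14, 14, 3, 3, 1]; 9 cycles in total.
n − c = 203 − 9 = 194; sign = (−1)^194 = +1.
Zolotarev: (51|203) = +1, matching the cycle-count sign.

+1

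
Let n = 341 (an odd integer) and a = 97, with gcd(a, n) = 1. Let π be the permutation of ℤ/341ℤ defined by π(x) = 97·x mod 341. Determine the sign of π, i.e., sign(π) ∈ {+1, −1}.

Trace 225: π^k(225) = [225, 1, 97, 202, 157] for k=0..4.
The orbit structure of x ↦ 97x mod 341: 69 orbits of sizes [5, 5, 5, 5, 5, 5, 5, 5, 5, 5, 5, 5, 5, 5, 5, 5, 5, 5, 5, 5, 5, 5, 5, 5, 5, 5, 5, 5, 5, 5, 5, 5, 5, 5, 5, 5, 5, 5, 5, 5, 5, 5, 5, 5, 5, 5, 5, 5, 5, 5, 5, 5, 5, 5, 5, 5, 5, 5, 5, 5, 5, 5, 5, 5, 5, 5, 5, 5, 1].
With 69 cycles on 341 points, sign = (−1)^{341−69} = +1.
Via Zolotarev, sign(π_{97}) = (97|341) = +1.

+1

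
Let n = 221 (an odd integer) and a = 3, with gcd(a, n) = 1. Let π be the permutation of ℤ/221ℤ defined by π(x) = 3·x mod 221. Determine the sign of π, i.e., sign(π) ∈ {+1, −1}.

-1

Start at x=35: 35 → 105 → 94 → 61 → 183 → 107 → 100 → … (one orbit).
Decompose π into cycles: lengths [48, 48, 48, 48, 16, 3, 3, 3, 3, 1] (10 cycles, including the fixed point 0).
sign(π) = (−1)^{n − #cycles} = (−1)^{221−10} = (−1)^211 = -1.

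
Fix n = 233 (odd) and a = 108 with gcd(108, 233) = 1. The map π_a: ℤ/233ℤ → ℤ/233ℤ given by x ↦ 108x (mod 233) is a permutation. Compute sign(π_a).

Trace 101: π^k(101) = [101, 190, 16, 97, 224, 193, 107] for k=0..6.
The orbit structure of x ↦ 108x mod 233: 2 orbits of sizes [232, 1].
233 − 2 = 231 transpositions; sign(π) = (−1)^231 = -1.
Via Zolotarev, sign(π_{108}) = (108|233) = -1.

-1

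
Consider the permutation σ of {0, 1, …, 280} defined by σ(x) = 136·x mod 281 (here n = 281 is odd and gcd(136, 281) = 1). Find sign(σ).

+1

Orbit of 79 under x↦136x: [79, 66, 265, 72, 238, 53, 183]… (length divides ord_281(136)).
Decompose π into cycles: lengths [140, 140, 1] (3 cycles, including the fixed point 0).
3 cycles on 281: each ℓ→(−1)^(ℓ−1), product (−1)^278 = +1.
Check: (136/281) = +1 by Zolotarev.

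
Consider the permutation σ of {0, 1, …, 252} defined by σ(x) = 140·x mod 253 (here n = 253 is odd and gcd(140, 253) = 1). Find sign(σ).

Start at x=72: 72 → 213 → 219 → 47 → 2 → 27 → 238 → … (one orbit).
6 cycles of lengths [110, 110, 11, 11, 10, 1].
With 6 cycles on 253 points, sign = (−1)^{253−6} = -1.
The Jacobi symbol (140|253) = -1 (Zolotarev) agrees.

-1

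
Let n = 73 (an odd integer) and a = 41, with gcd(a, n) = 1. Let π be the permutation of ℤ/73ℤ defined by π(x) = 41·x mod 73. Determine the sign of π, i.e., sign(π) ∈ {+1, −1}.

+1

Trace 69: π^k(69) = [69, 55, 65, 37, 57, 1, 41] for k=0..6.
π_41 has 5 disjoint cycles with lengths [18, 18, 18, 18, 1] on {0,…,72}.
With 5 cycles on 73 points, sign = (−1)^{73−5} = +1.
(41|73)_J = +1 (Zolotarev's lemma cross-check).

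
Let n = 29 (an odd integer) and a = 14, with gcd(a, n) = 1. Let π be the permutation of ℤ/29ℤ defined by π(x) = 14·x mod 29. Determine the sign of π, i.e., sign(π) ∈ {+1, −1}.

-1

Orbit of 14 under x↦14x: [14, 22, 18, 20, 19, 5, 12]… (length divides ord_29(14)).
The orbit structure of x ↦ 14x mod 29: 2 orbits of sizes [28, 1].
Σ(ℓ_i−1) = 29−2 = 27; sign = (−1)^27 = -1.
Check: (14/29) = -1 by Zolotarev.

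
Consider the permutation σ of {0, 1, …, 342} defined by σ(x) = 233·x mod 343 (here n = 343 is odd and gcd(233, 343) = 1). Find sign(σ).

+1

Start at x=211: 211 → 114 → 151 → 197 → 282 → 193 → 36 → … (one orbit).
Cycle type of π: 147×2 + 21×2 + 3×2 + 1; total 7 cycles.
Σ(ℓ_i−1) = 343−7 = 336; sign = (−1)^336 = +1.
Check: (233/343) = +1 by Zolotarev.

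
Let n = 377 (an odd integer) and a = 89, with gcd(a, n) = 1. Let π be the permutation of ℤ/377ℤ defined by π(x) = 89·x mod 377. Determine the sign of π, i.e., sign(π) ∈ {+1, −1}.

+1

Start at x=38: 38 → 366 → 152 → 333 → 231 → 201 → 170 → … (one orbit).
7 cycles of lengths [84, 84, 84, 84, 28, 12, 1].
sign(π) = (−1)^{n − #cycles} = (−1)^{377−7} = (−1)^370 = +1.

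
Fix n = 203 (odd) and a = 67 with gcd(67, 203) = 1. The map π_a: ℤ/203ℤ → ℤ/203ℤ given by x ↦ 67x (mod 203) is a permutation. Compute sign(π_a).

+1

Start at x=57: 57 → 165 → 93 → 141 → 109 → 198 → 71 → … (one orbit).
Cycle type of π: 42×4 + 14×2 + 3×2 + 1; total 9 cycles.
9 cycles on 203: each ℓ→(−1)^(ℓ−1), product (−1)^194 = +1.
Via Zolotarev, sign(π_{67}) = (67|203) = +1.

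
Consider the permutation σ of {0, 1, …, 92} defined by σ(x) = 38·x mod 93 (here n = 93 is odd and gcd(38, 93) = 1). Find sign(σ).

Orbit of 82 under x↦38x: [82, 47, 19, 71, 1, 38, 49]… (length divides ord_93(38)).
Decompose π into cycles: lengths [30, 30, 15, 15, 2, 1] (6 cycles, including the fixed point 0).
sign(π) = (−1)^{n − #cycles} = (−1)^{93−6} = (−1)^87 = -1.

-1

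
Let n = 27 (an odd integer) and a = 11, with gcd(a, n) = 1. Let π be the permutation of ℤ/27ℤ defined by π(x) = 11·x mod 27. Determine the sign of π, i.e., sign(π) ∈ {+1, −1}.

Start at x=19: 19 → 20 → 4 → 17 → 25 → 5 → 1 → … (one orbit).
Cycle type of π: 18 + 6 + 2 + 1; total 4 cycles.
With 4 cycles on 27 points, sign = (−1)^{27−4} = -1.
Via Zolotarev, sign(π_{11}) = (11|27) = -1.

-1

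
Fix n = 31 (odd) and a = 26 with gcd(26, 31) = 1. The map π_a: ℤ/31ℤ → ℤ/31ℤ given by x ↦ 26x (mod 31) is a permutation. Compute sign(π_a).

Start at x=26: 26 → 25 → 30 → 5 → 6 → 1 → 26 (one orbit).
π_26 has 6 disjoint cycles with lengths [6, 6, 6, 6, 6, 1] on {0,…,30}.
With 6 cycles on 31 points, sign = (−1)^{31−6} = -1.
Via Zolotarev, sign(π_{26}) = (26|31) = -1.

-1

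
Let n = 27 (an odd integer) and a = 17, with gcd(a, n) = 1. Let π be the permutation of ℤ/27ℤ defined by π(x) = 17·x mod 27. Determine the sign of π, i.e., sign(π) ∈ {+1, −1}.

-1

Orbit of 17 under x↦17x: [17, 19, 26, 10, 8, 1]… (length divides ord_27(17)).
The orbit structure of x ↦ 17x mod 27: 8 orbits of sizes [6, 6, 6, 2, 2, 2, 2, 1].
With 8 cycles on 27 points, sign = (−1)^{27−8} = -1.
Check: (17/27) = -1 by Zolotarev.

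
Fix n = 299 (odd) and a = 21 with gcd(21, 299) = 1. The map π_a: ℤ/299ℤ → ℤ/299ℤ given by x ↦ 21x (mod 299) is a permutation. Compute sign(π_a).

Trace 281: π^k(281) = [281, 220, 135, 144, 34, 116, 44] for k=0..6.
Cycle type of π: 44×6 + 22 + 4×3 + 1; total 11 cycles.
n − c = 299 − 11 = 288; sign = (−1)^288 = +1.
Check: (21/299) = +1 by Zolotarev.

+1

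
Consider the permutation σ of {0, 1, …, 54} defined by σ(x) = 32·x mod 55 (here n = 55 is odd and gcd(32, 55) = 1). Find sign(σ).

+1

Orbit of 32 under x↦32x: [32, 34, 43, 1]… (length divides ord_55(32)).
17 cycles of lengths [4, 4, 4, 4, 4, 4, 4, 4, 4, 4, 4, 2, 2, 2, 2, 2, 1].
17 cycles on 55: each ℓ→(−1)^(ℓ−1), product (−1)^38 = +1.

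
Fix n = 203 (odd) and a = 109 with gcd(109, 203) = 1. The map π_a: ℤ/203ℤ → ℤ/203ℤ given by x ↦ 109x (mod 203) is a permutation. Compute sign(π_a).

Orbit of 4 under x↦109x: [4, 30, 22, 165, 121, 197, 158]… (length divides ord_203(109)).
Cycle type of π: 42×4 + 14×2 + 3×2 + 1; total 9 cycles.
203 − 9 = 194 transpositions; sign(π) = (−1)^194 = +1.

+1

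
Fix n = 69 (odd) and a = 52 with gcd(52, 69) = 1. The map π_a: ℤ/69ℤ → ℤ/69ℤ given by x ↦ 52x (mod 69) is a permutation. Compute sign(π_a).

Trace 55: π^k(55) = [55, 31, 25, 58, 49, 64, 16] for k=0..6.
Decompose π into cycles: lengths [11, 11, 11, 11, 11, 11, 1, 1, 1] (9 cycles, including the fixed point 0).
9 cycles on 69: each ℓ→(−1)^(ℓ−1), product (−1)^60 = +1.
(52|69)_J = +1 (Zolotarev's lemma cross-check).

+1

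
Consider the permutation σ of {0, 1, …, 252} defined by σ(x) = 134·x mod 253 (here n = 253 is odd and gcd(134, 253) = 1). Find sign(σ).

+1

Orbit of 71 under x↦134x: [71, 153, 9, 194, 190, 160, 188]… (length divides ord_253(134)).
Cycle lengths of π_134 on ℤ/253ℤ: [110, 110, 22, 10, 1]; 5 cycles in total.
sign(π) = (−1)^{n − #cycles} = (−1)^{253−5} = (−1)^248 = +1.
The Jacobi symbol (134|253) = +1 (Zolotarev) agrees.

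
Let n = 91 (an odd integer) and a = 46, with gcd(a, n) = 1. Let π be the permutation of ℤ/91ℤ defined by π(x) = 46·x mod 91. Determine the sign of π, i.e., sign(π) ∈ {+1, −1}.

Trace 74: π^k(74) = [74, 37, 64, 32, 16, 8, 4] for k=0..6.
π_46 has 10 disjoint cycles with lengths [12, 12, 12, 12, 12, 12, 12, 3, 3, 1] on {0,…,90}.
sign(π) = (−1)^{n − #cycles} = (−1)^{91−10} = (−1)^81 = -1.
Check: (46/91) = -1 by Zolotarev.

-1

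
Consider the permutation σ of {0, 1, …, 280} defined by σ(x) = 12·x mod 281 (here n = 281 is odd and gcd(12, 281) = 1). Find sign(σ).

-1

Start at x=156: 156 → 186 → 265 → 89 → 225 → 171 → 85 → … (one orbit).
2 cycles of lengths [280, 1].
281 − 2 = 279 transpositions; sign(π) = (−1)^279 = -1.
Zolotarev: (12|281) = -1, matching the cycle-count sign.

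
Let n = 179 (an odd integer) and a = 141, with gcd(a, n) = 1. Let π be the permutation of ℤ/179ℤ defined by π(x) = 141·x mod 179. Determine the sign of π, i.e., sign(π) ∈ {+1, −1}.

Start at x=85: 85 → 171 → 125 → 83 → 68 → 101 → 100 → … (one orbit).
Decompose π into cycles: lengths [89, 89, 1] (3 cycles, including the fixed point 0).
sign(π) = (−1)^{n − #cycles} = (−1)^{179−3} = (−1)^176 = +1.
The Jacobi symbol (141|179) = +1 (Zolotarev) agrees.

+1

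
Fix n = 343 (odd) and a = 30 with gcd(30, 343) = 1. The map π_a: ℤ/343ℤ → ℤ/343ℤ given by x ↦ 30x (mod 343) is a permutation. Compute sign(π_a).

Start at x=50: 50 → 128 → 67 → 295 → 275 → 18 → 197 → … (one orbit).
Decompose π into cycles: lengths [21, 21, 21, 21, 21, 21, 21, 21, 21, 21, 21, 21, 21, 21, 3, 3, 3, 3, 3, 3, 3, 3, 3, 3, 3, 3, 3, 3, 3, 3, 1] (31 cycles, including the fixed point 0).
n − c = 343 − 31 = 312; sign = (−1)^312 = +1.
The Jacobi symbol (30|343) = +1 (Zolotarev) agrees.

+1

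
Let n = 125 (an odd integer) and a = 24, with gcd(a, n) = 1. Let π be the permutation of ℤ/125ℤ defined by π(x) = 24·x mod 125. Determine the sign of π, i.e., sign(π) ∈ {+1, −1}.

+1

Orbit of 51 under x↦24x: [51, 99, 1, 24, 76, 74, 26]… (length divides ord_125(24)).
Cycle type of π: 10×10 + 2×12 + 1; total 23 cycles.
Σ(ℓ_i−1) = 125−23 = 102; sign = (−1)^102 = +1.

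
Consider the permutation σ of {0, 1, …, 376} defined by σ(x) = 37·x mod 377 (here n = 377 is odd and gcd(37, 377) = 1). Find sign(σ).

+1

Start at x=292: 292 → 248 → 128 → 212 → 304 → 315 → 345 → … (one orbit).
7 cycles of lengths [84, 84, 84, 84, 28, 12, 1].
n − c = 377 − 7 = 370; sign = (−1)^370 = +1.
The Jacobi symbol (37|377) = +1 (Zolotarev) agrees.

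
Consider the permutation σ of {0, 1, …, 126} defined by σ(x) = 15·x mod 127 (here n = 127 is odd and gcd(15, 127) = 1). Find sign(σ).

+1

Start at x=60: 60 → 11 → 38 → 62 → 41 → 107 → 81 → … (one orbit).
Decompose π into cycles: lengths [63, 63, 1] (3 cycles, including the fixed point 0).
127 − 3 = 124 transpositions; sign(π) = (−1)^124 = +1.
Check: (15/127) = +1 by Zolotarev.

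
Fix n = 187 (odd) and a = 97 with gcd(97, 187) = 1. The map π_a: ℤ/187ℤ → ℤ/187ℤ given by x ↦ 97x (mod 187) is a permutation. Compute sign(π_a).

-1

Trace 27: π^k(27) = [27, 1, 97, 59, 113, 115, 122] for k=0..6.
6 cycles of lengths [80, 80, 16, 5, 5, 1].
With 6 cycles on 187 points, sign = (−1)^{187−6} = -1.
Zolotarev: (97|187) = -1, matching the cycle-count sign.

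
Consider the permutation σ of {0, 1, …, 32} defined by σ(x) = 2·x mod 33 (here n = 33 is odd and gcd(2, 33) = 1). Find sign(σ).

Start at x=32: 32 → 31 → 29 → 25 → 17 → 1 → 2 → … (one orbit).
Decompose π into cycles: lengths [10, 10, 10, 2, 1] (5 cycles, including the fixed point 0).
33 − 5 = 28 transpositions; sign(π) = (−1)^28 = +1.

+1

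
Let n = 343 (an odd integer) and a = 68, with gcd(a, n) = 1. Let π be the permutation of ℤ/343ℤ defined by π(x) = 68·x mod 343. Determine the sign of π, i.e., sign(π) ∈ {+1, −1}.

Trace 80: π^k(80) = [80, 295, 166, 312, 293, 30, 325] for k=0..6.
Cycle type of π: 42×7 + 6×8 + 1; total 16 cycles.
n − c = 343 − 16 = 327; sign = (−1)^327 = -1.

-1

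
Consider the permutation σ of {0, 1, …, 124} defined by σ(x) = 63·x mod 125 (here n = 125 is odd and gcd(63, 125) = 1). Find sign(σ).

-1

Orbit of 71 under x↦63x: [71, 98, 49, 87, 106, 53, 89]… (length divides ord_125(63)).
4 cycles of lengths [100, 20, 4, 1].
4 cycles on 125: each ℓ→(−1)^(ℓ−1), product (−1)^121 = -1.
(63|125)_J = -1 (Zolotarev's lemma cross-check).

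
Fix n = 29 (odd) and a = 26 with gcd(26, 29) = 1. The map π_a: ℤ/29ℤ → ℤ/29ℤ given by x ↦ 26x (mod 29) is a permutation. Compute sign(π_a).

Trace 13: π^k(13) = [13, 19, 1, 26, 9, 2, 23] for k=0..6.
2 cycles of lengths [28, 1].
n − c = 29 − 2 = 27; sign = (−1)^27 = -1.

-1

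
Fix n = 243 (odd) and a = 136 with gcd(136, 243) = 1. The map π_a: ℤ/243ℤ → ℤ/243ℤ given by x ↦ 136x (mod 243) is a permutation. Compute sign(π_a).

+1

Orbit of 190 under x↦136x: [190, 82, 217, 109, 1, 136, 28]… (length divides ord_243(136)).
The orbit structure of x ↦ 136x mod 243: 63 orbits of sizes [9, 9, 9, 9, 9, 9, 9, 9, 9, 9, 9, 9, 9, 9, 9, 9, 9, 9, 3, 3, 3, 3, 3, 3, 3, 3, 3, 3, 3, 3, 3, 3, 3, 3, 3, 3, 1, 1, 1, 1, 1, 1, 1, 1, 1, 1, 1, 1, 1, 1, 1, 1, 1, 1, 1, 1, 1, 1, 1, 1, 1, 1, 1].
Σ(ℓ_i−1) = 243−63 = 180; sign = (−1)^180 = +1.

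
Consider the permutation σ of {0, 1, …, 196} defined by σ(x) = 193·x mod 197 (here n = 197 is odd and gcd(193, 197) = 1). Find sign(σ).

+1

Trace 53: π^k(53) = [53, 182, 60, 154, 172, 100, 191] for k=0..6.
Cycle lengths of π_193 on ℤ/197ℤ: [49, 49, 49, 49, 1]; 5 cycles in total.
Σ(ℓ_i−1) = 197−5 = 192; sign = (−1)^192 = +1.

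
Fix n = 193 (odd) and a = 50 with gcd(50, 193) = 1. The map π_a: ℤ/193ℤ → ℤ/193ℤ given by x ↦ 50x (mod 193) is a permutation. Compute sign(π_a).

Trace 43: π^k(43) = [43, 27, 192, 143, 9, 64, 112] for k=0..6.
Cycle lengths of π_50 on ℤ/193ℤ: [16, 16, 16, 16, 16, 16, 16, 16, 16, 16, 16, 16, 1]; 13 cycles in total.
With 13 cycles on 193 points, sign = (−1)^{193−13} = +1.
The Jacobi symbol (50|193) = +1 (Zolotarev) agrees.

+1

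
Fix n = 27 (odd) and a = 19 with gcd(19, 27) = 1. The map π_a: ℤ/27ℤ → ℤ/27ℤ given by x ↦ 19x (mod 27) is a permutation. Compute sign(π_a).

Start at x=19: 19 → 10 → 1 → 19 (one orbit).
15 cycles of lengths [3, 3, 3, 3, 3, 3, 1, 1, 1, 1, 1, 1, 1, 1, 1].
27 − 15 = 12 transpositions; sign(π) = (−1)^12 = +1.

+1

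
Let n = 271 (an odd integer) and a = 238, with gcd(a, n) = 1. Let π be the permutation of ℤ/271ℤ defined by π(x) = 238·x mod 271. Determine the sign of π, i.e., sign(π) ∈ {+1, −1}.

Start at x=1: 1 → 238 → 5 → 106 → 25 → 259 → 125 → … (one orbit).
11 cycles of lengths [27, 27, 27, 27, 27, 27, 27, 27, 27, 27, 1].
n − c = 271 − 11 = 260; sign = (−1)^260 = +1.
The Jacobi symbol (238|271) = +1 (Zolotarev) agrees.

+1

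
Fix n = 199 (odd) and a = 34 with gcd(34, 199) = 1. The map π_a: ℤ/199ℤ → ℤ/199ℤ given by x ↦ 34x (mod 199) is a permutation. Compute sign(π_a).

Start at x=86: 86 → 138 → 115 → 129 → 8 → 73 → 94 → … (one orbit).
Cycle type of π: 198 + 1; total 2 cycles.
With 2 cycles on 199 points, sign = (−1)^{199−2} = -1.

-1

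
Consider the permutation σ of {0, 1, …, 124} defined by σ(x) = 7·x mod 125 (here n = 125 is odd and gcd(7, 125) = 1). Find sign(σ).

-1

Start at x=74: 74 → 18 → 1 → 7 → 49 → 93 → 26 → … (one orbit).
12 cycles of lengths [20, 20, 20, 20, 20, 4, 4, 4, 4, 4, 4, 1].
Σ(ℓ_i−1) = 125−12 = 113; sign = (−1)^113 = -1.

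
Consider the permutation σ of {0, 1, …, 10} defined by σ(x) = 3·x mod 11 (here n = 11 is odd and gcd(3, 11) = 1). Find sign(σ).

+1

Trace 9: π^k(9) = [9, 5, 4, 1, 3] for k=0..4.
Cycle type of π: 5×2 + 1; total 3 cycles.
n − c = 11 − 3 = 8; sign = (−1)^8 = +1.
(3|11)_J = +1 (Zolotarev's lemma cross-check).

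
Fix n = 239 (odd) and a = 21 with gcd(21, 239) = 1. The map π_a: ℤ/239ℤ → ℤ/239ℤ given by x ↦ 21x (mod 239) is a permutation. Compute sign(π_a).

Orbit of 55 under x↦21x: [55, 199, 116, 46, 10, 210, 108]… (length divides ord_239(21)).
The orbit structure of x ↦ 21x mod 239: 2 orbits of sizes [238, 1].
With 2 cycles on 239 points, sign = (−1)^{239−2} = -1.
Zolotarev: (21|239) = -1, matching the cycle-count sign.

-1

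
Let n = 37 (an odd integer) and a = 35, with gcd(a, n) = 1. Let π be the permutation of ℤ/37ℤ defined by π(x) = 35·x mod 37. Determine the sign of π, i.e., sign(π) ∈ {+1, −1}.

Trace 16: π^k(16) = [16, 5, 27, 20, 34, 6, 25] for k=0..6.
Cycle type of π: 36 + 1; total 2 cycles.
2 cycles on 37: each ℓ→(−1)^(ℓ−1), product (−1)^35 = -1.
Check: (35/37) = -1 by Zolotarev.

-1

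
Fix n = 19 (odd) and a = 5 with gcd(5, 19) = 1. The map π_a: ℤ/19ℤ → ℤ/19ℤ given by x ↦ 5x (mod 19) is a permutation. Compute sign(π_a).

+1

Trace 16: π^k(16) = [16, 4, 1, 5, 6, 11, 17] for k=0..6.
3 cycles of lengths [9, 9, 1].
19 − 3 = 16 transpositions; sign(π) = (−1)^16 = +1.
Check: (5/19) = +1 by Zolotarev.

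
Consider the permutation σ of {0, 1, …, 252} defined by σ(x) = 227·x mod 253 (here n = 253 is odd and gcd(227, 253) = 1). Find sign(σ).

+1

Trace 4: π^k(4) = [4, 149, 174, 30, 232, 40, 225] for k=0..6.
Cycle lengths of π_227 on ℤ/253ℤ: [110, 110, 22, 10, 1]; 5 cycles in total.
With 5 cycles on 253 points, sign = (−1)^{253−5} = +1.
Check: (227/253) = +1 by Zolotarev.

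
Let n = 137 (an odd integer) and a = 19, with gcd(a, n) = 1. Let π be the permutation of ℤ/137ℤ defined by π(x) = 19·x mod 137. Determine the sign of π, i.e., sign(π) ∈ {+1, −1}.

+1

Start at x=120: 120 → 88 → 28 → 121 → 107 → 115 → 130 → … (one orbit).
Cycle type of π: 68×2 + 1; total 3 cycles.
n − c = 137 − 3 = 134; sign = (−1)^134 = +1.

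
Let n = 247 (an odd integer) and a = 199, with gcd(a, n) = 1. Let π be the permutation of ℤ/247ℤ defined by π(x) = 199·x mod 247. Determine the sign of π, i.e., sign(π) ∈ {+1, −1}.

+1

Trace 55: π^k(55) = [55, 77, 9, 62, 235, 82, 16] for k=0..6.
π_199 has 17 disjoint cycles with lengths [18, 18, 18, 18, 18, 18, 18, 18, 18, 18, 18, 18, 9, 9, 6, 6, 1] on {0,…,246}.
Σ(ℓ_i−1) = 247−17 = 230; sign = (−1)^230 = +1.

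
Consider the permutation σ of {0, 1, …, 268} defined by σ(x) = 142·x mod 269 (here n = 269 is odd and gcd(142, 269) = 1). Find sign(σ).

+1

Trace 70: π^k(70) = [70, 256, 37, 143, 131, 41, 173] for k=0..6.
The orbit structure of x ↦ 142x mod 269: 5 orbits of sizes [67, 67, 67, 67, 1].
269 − 5 = 264 transpositions; sign(π) = (−1)^264 = +1.
The Jacobi symbol (142|269) = +1 (Zolotarev) agrees.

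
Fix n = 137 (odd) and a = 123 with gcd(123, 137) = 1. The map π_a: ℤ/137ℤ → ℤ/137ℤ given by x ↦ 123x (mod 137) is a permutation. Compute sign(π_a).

Trace 38: π^k(38) = [38, 16, 50, 122, 73, 74, 60] for k=0..6.
π_123 has 9 disjoint cycles with lengths [17, 17, 17, 17, 17, 17, 17, 17, 1] on {0,…,136}.
Σ(ℓ_i−1) = 137−9 = 128; sign = (−1)^128 = +1.
Check: (123/137) = +1 by Zolotarev.

+1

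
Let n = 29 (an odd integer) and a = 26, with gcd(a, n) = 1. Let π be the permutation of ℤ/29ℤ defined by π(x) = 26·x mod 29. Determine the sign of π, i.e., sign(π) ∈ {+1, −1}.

Orbit of 7 under x↦26x: [7, 8, 5, 14, 16, 10, 28]… (length divides ord_29(26)).
The orbit structure of x ↦ 26x mod 29: 2 orbits of sizes [28, 1].
Σ(ℓ_i−1) = 29−2 = 27; sign = (−1)^27 = -1.

-1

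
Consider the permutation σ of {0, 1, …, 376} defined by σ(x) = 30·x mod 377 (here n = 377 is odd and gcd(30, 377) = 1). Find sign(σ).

+1

Trace 146: π^k(146) = [146, 233, 204, 88, 1, 30] for k=0..5.
Cycle type of π: 6×58 + 1×29; total 87 cycles.
87 cycles on 377: each ℓ→(−1)^(ℓ−1), product (−1)^290 = +1.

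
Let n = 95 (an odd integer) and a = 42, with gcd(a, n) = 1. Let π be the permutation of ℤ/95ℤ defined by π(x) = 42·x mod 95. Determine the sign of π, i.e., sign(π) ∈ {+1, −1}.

Trace 11: π^k(11) = [11, 82, 24, 58, 61, 92, 64] for k=0..6.
Cycle type of π: 36×2 + 9×2 + 4 + 1; total 6 cycles.
sign(π) = (−1)^{n − #cycles} = (−1)^{95−6} = (−1)^89 = -1.
Check: (42/95) = -1 by Zolotarev.

-1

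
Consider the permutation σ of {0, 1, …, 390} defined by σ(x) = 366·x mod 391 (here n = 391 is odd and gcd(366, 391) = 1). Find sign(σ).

-1

Start at x=264: 264 → 47 → 389 → 50 → 314 → 361 → 359 → … (one orbit).
Cycle lengths of π_366 on ℤ/391ℤ: [88, 88, 88, 88, 22, 8, 8, 1]; 8 cycles in total.
n − c = 391 − 8 = 383; sign = (−1)^383 = -1.
The Jacobi symbol (366|391) = -1 (Zolotarev) agrees.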